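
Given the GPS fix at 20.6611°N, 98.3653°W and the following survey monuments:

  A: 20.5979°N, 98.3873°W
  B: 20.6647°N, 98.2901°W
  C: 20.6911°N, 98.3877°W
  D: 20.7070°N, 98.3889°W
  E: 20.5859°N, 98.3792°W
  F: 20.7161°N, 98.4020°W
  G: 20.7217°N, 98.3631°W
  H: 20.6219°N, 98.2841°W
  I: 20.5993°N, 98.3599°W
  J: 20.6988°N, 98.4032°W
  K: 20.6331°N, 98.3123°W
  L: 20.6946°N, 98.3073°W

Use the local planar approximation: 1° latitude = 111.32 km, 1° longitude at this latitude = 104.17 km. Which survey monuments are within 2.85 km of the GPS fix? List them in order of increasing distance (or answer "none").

Distances from 20.6611°N, 98.3653°W:
A: 7.3993 km
B: 7.8438 km
C: 4.0740 km
D: 5.6702 km
E: 8.4956 km
F: 7.2182 km
G: 6.7499 km
H: 9.5179 km
I: 6.9025 km
J: 5.7619 km
K: 6.3401 km
L: 7.1001 km
Threshold 2.85 km: none within range.

none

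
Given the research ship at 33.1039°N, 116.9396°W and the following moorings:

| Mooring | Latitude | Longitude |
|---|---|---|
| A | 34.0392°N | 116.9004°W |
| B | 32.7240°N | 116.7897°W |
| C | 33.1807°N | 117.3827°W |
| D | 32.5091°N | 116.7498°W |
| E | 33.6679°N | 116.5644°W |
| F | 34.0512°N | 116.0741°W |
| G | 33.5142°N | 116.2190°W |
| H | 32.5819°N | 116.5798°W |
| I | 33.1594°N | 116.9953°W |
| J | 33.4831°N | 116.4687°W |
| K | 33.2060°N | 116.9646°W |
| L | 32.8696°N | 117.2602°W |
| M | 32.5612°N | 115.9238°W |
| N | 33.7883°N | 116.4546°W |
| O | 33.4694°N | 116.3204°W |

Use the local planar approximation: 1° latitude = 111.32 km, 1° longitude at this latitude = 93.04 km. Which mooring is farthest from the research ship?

F

Distances from 33.1039°N, 116.9396°W:
A: 104.1815 km
B: 44.5308 km
C: 42.1032 km
D: 68.5275 km
E: 71.8366 km
F: 132.6834 km
G: 81.1243 km
H: 67.0618 km
I: 8.0640 km
J: 60.8394 km
K: 11.6013 km
L: 39.6236 km
M: 112.1692 km
N: 88.5479 km
O: 70.5296 km
Maximum: F at 132.6834 km.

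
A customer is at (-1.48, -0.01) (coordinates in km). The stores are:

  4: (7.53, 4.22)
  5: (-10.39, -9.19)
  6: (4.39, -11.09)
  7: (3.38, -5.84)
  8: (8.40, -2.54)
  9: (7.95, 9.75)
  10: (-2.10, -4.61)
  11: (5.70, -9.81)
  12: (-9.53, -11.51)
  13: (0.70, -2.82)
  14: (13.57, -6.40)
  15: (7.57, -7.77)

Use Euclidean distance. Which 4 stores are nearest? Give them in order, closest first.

Distances from (-1.48, -0.01):
4: √((9.01)² + (4.23)²) = √(81.1801 + 17.8929) = 9.95 km
5: √((-8.91)² + (-9.18)²) = √(79.3881 + 84.2724) = 12.79 km
6: √((5.87)² + (-11.08)²) = √(34.4569 + 122.7664) = 12.54 km
7: √((4.86)² + (-5.83)²) = √(23.6196 + 33.9889) = 7.59 km
8: √((9.88)² + (-2.53)²) = √(97.6144 + 6.4009) = 10.20 km
9: √((9.43)² + (9.76)²) = √(88.9249 + 95.2576) = 13.57 km
10: √((-0.62)² + (-4.60)²) = √(0.3844 + 21.1600) = 4.64 km
11: √((7.18)² + (-9.80)²) = √(51.5524 + 96.0400) = 12.15 km
12: √((-8.05)² + (-11.50)²) = √(64.8025 + 132.2500) = 14.04 km
13: √((2.18)² + (-2.81)²) = √(4.7524 + 7.8961) = 3.56 km
14: √((15.05)² + (-6.39)²) = √(226.5025 + 40.8321) = 16.35 km
15: √((9.05)² + (-7.76)²) = √(81.9025 + 60.2176) = 11.92 km
Sorted: 13 (3.56 km) < 10 (4.64 km) < 7 (7.59 km) < 4 (9.95 km) < 8 (10.20 km) < 15 (11.92 km) < …

13, 10, 7, 4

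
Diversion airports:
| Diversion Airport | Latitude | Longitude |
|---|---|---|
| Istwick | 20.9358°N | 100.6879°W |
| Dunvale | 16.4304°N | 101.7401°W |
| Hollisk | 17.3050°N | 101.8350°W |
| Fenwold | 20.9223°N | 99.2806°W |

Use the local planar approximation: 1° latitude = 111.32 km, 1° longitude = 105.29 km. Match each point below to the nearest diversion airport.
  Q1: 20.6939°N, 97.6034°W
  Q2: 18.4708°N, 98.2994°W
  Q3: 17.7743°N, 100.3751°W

Q1→Fenwold; Q2→Fenwold; Q3→Hollisk

Q1 at 20.6939°N, 97.6034°W:
  Istwick: 325.8815 km
  Dunvale: 644.1769 km
  Hollisk: 583.8063 km
  Fenwold: 178.4134 km
  → nearest: Fenwold (178.4134 km)
Q2 at 18.4708°N, 98.2994°W:
  Istwick: 372.2126 km
  Dunvale: 427.5884 km
  Hollisk: 394.2360 km
  Fenwold: 291.8013 km
  → nearest: Fenwold (291.8013 km)
Q3 at 17.7743°N, 100.3751°W:
  Istwick: 353.4759 km
  Dunvale: 207.4529 km
  Hollisk: 162.3482 km
  Fenwold: 368.8972 km
  → nearest: Hollisk (162.3482 km)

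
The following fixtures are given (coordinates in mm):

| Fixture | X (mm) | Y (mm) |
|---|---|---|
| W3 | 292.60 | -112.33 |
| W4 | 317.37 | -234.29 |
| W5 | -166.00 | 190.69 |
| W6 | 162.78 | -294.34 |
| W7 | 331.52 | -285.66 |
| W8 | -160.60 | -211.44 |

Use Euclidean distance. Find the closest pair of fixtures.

Pairwise distances:
W3–W4: 124.45 mm
W3–W5: 549.67 mm
W3–W6: 223.56 mm
W3–W7: 177.65 mm
W3–W8: 463.91 mm
W4–W5: 643.63 mm
W4–W6: 165.84 mm
W4–W7: 53.28 mm
W4–W8: 478.52 mm
W5–W6: 585.96 mm
W5–W7: 688.79 mm
W5–W8: 402.17 mm
W6–W7: 168.96 mm
W6–W8: 333.84 mm
W7–W8: 497.69 mm
Closest pair: W4–W7 at 53.28 mm.

W4 and W7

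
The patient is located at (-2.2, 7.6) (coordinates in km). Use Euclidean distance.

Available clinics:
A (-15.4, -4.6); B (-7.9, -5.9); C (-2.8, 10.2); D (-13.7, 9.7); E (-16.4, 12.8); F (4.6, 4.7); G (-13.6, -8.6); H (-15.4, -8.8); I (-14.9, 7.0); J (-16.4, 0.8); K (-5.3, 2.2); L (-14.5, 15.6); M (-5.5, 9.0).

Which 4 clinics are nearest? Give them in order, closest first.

Distances from (-2.2, 7.6):
A: 17.97 km
B: 14.65 km
C: 2.67 km
D: 11.69 km
E: 15.12 km
F: 7.39 km
G: 19.81 km
H: 21.05 km
I: 12.71 km
J: 15.74 km
K: 6.23 km
L: 14.67 km
M: 3.58 km
Sorted: C (2.67 km) < M (3.58 km) < K (6.23 km) < F (7.39 km) < D (11.69 km) < I (12.71 km) < …

C, M, K, F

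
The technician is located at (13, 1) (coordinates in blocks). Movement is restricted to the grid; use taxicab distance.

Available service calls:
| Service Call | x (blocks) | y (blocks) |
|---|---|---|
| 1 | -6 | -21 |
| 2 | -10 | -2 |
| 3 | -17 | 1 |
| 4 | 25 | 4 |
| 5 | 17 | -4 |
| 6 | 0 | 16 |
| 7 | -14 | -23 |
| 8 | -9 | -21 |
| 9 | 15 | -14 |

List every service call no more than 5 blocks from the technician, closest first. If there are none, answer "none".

Distances from (13, 1):
1: 41 blocks
2: 26 blocks
3: 30 blocks
4: 15 blocks
5: 9 blocks
6: 28 blocks
7: 51 blocks
8: 44 blocks
9: 17 blocks
Threshold 5 blocks: none within range.

none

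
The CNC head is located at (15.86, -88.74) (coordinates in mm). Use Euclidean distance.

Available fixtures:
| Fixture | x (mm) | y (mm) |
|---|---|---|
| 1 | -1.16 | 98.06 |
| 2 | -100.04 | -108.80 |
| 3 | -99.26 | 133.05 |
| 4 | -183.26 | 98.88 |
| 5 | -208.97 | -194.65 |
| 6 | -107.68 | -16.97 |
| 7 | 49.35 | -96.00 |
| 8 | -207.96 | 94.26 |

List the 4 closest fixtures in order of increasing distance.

7, 2, 6, 1

Distances from (15.86, -88.74):
1: √((-17.02)² + (186.80)²) = √(289.6804 + 34894.2400) = 187.57 mm
2: √((-115.90)² + (-20.06)²) = √(13432.8100 + 402.4036) = 117.62 mm
3: √((-115.12)² + (221.79)²) = √(13252.6144 + 49190.8041) = 249.89 mm
4: √((-199.12)² + (187.62)²) = √(39648.7744 + 35201.2644) = 273.59 mm
5: √((-224.83)² + (-105.91)²) = √(50548.5289 + 11216.9281) = 248.53 mm
6: √((-123.54)² + (71.77)²) = √(15262.1316 + 5150.9329) = 142.87 mm
7: √((33.49)² + (-7.26)²) = √(1121.5801 + 52.7076) = 34.27 mm
8: √((-223.82)² + (183.00)²) = √(50095.3924 + 33489.0000) = 289.11 mm
Sorted: 7 (34.27 mm) < 2 (117.62 mm) < 6 (142.87 mm) < 1 (187.57 mm) < 5 (248.53 mm) < 3 (249.89 mm) < …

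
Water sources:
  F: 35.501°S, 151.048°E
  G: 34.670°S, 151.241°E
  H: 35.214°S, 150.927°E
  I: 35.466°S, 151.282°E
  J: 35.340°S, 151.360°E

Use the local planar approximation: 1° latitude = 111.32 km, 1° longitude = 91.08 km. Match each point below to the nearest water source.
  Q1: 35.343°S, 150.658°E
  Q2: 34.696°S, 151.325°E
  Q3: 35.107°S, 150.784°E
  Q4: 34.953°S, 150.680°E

Q1 at 35.343°S, 150.658°E:
  F: 39.637 km
  G: 91.828 km
  H: 28.399 km
  I: 58.460 km
  J: 63.939 km
  → nearest: H (28.399 km)
Q2 at 34.696°S, 151.325°E:
  F: 93.096 km
  G: 8.180 km
  H: 68.111 km
  I: 85.806 km
  J: 71.761 km
  → nearest: G (8.180 km)
Q3 at 35.107°S, 150.784°E:
  F: 50.019 km
  G: 64.024 km
  H: 17.650 km
  I: 60.452 km
  J: 58.524 km
  → nearest: H (17.650 km)
Q4 at 34.953°S, 150.680°E:
  F: 69.605 km
  G: 60.027 km
  H: 36.746 km
  I: 79.168 km
  J: 75.444 km
  → nearest: H (36.746 km)

Q1→H; Q2→G; Q3→H; Q4→H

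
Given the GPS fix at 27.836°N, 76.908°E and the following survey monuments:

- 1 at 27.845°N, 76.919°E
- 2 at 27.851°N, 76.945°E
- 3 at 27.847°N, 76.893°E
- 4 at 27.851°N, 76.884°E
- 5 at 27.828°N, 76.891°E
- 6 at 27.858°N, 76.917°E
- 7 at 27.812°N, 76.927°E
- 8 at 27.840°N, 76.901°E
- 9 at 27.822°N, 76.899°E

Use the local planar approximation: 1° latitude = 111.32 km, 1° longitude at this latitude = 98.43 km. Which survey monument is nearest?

8

Distances from 27.836°N, 76.908°E:
1: √((0.009·111.32)² + (0.011·98.43)²) = √(1.00376 + 1.17230) = 1.475 km
2: √((0.015·111.32)² + (0.037·98.43)²) = √(2.78823 + 13.26351) = 4.006 km
3: √((0.011·111.32)² + (-0.015·98.43)²) = √(1.49945 + 2.17990) = 1.918 km
4: √((0.015·111.32)² + (-0.024·98.43)²) = √(2.78823 + 5.58056) = 2.893 km
5: √((-0.008·111.32)² + (-0.017·98.43)²) = √(0.79310 + 2.79997) = 1.896 km
6: √((0.022·111.32)² + (0.009·98.43)²) = √(5.99780 + 0.78477) = 2.604 km
7: √((-0.024·111.32)² + (0.019·98.43)²) = √(7.13787 + 3.49754) = 3.261 km
8: √((0.004·111.32)² + (-0.007·98.43)²) = √(0.19827 + 0.47473) = 0.820 km
9: √((-0.014·111.32)² + (-0.009·98.43)²) = √(2.42886 + 0.78477) = 1.793 km
Minimum: 8 at 0.820 km.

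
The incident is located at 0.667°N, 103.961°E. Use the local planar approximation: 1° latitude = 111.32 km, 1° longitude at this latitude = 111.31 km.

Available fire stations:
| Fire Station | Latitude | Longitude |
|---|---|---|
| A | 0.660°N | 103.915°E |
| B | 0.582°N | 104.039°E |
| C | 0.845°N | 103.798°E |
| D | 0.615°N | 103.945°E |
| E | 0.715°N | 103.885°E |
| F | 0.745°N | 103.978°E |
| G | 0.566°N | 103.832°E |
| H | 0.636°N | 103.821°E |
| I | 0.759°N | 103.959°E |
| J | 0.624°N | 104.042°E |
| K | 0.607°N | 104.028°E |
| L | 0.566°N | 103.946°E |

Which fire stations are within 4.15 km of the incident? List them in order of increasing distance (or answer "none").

none

Distances from 0.667°N, 103.961°E:
A: √((-0.007·111.32)² + (-0.046·111.31)²) = √(0.60721 + 26.21706) = 5.179 km
B: √((-0.085·111.32)² + (0.078·111.31)²) = √(89.53323 + 75.38025) = 12.842 km
C: √((0.178·111.32)² + (-0.163·111.31)²) = √(392.63264 + 329.18768) = 26.867 km
D: √((-0.052·111.32)² + (-0.016·111.31)²) = √(33.50835 + 3.17182) = 6.056 km
E: √((0.048·111.32)² + (-0.076·111.31)²) = √(28.55150 + 71.56416) = 10.006 km
F: √((0.078·111.32)² + (0.017·111.31)²) = √(75.39379 + 3.58069) = 8.887 km
G: √((-0.101·111.32)² + (-0.129·111.31)²) = √(126.41224 + 206.18059) = 18.237 km
H: √((-0.031·111.32)² + (-0.140·111.31)²) = √(11.90885 + 242.84236) = 15.961 km
I: √((0.092·111.32)² + (-0.002·111.31)²) = √(104.88709 + 0.04956) = 10.244 km
J: √((-0.043·111.32)² + (0.081·111.31)²) = √(22.91307 + 81.29024) = 10.208 km
K: √((-0.060·111.32)² + (0.067·111.31)²) = √(44.61171 + 55.61833) = 10.011 km
L: √((-0.101·111.32)² + (-0.015·111.31)²) = √(126.41224 + 2.78773) = 11.367 km
Threshold 4.15 km: none within range.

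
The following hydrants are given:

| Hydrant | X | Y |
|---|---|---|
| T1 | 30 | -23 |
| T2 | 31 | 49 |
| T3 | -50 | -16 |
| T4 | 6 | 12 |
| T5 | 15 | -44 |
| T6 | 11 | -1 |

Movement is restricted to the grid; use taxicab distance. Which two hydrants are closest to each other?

T4 and T6

Pairwise distances:
T1–T2: 73
T1–T3: 87
T1–T4: 59
T1–T5: 36
T1–T6: 41
T2–T3: 146
T2–T4: 62
T2–T5: 109
T2–T6: 70
T3–T4: 84
T3–T5: 93
T3–T6: 76
T4–T5: 65
T4–T6: 18
T5–T6: 47
Closest pair: T4–T6 at 18.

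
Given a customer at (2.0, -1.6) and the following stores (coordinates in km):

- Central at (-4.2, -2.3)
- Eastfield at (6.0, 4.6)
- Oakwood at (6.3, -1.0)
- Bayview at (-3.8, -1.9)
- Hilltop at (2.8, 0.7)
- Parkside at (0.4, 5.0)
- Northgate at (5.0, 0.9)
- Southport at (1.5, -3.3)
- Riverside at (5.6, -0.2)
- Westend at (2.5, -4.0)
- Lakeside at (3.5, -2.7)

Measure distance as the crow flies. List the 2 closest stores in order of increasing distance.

Distances from (2.0, -1.6):
Central: 6.24 km
Eastfield: 7.38 km
Oakwood: 4.34 km
Bayview: 5.81 km
Hilltop: 2.44 km
Parkside: 6.79 km
Northgate: 3.91 km
Southport: 1.77 km
Riverside: 3.86 km
Westend: 2.45 km
Lakeside: 1.86 km
Sorted: Southport (1.77 km) < Lakeside (1.86 km) < Hilltop (2.44 km) < Westend (2.45 km) < …

Southport, Lakeside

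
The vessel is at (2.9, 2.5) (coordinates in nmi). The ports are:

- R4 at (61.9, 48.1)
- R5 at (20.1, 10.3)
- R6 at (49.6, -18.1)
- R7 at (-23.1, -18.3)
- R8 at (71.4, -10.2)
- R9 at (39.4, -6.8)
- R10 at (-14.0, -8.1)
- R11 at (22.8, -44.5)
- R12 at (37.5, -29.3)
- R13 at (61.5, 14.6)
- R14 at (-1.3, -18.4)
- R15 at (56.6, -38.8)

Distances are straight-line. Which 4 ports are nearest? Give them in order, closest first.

Distances from (2.9, 2.5):
R4: 74.568 nmi
R5: 18.886 nmi
R6: 51.042 nmi
R7: 33.296 nmi
R8: 69.667 nmi
R9: 37.666 nmi
R10: 19.949 nmi
R11: 51.039 nmi
R12: 46.994 nmi
R13: 59.836 nmi
R14: 21.318 nmi
R15: 67.745 nmi
Sorted: R5 (18.886 nmi) < R10 (19.949 nmi) < R14 (21.318 nmi) < R7 (33.296 nmi) < R9 (37.666 nmi) < R12 (46.994 nmi) < …

R5, R10, R14, R7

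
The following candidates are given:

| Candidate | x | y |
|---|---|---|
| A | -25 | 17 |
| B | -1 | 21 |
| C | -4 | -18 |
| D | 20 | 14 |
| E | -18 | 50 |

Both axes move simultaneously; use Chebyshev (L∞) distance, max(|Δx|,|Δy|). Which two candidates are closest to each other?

Pairwise distances:
A–B: 24
A–C: 35
A–D: 45
A–E: 33
B–C: 39
B–D: 21
B–E: 29
C–D: 32
C–E: 68
D–E: 38
Closest pair: B–D at 21.

B and D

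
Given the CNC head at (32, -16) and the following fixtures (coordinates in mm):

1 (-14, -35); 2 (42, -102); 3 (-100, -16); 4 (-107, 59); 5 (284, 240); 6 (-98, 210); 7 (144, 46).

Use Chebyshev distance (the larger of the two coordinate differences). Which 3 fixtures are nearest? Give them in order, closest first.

Distances from (32, -16):
1: 46 mm
2: 86 mm
3: 132 mm
4: 139 mm
5: 256 mm
6: 226 mm
7: 112 mm
Sorted: 1 (46 mm) < 2 (86 mm) < 7 (112 mm) < 3 (132 mm) < 4 (139 mm) < …

1, 2, 7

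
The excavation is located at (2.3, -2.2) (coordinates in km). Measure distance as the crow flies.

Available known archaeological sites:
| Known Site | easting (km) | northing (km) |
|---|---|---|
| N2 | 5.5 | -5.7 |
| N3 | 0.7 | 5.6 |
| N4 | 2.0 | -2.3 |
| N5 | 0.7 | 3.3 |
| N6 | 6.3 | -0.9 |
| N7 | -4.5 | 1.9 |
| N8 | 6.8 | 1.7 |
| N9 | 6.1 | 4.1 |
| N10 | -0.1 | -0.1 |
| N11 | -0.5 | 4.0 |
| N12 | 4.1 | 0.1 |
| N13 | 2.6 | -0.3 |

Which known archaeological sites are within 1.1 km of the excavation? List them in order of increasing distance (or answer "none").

N4

Distances from (2.3, -2.2):
N2: 4.7 km
N3: 8.0 km
N4: 0.3 km
N5: 5.7 km
N6: 4.2 km
N7: 7.9 km
N8: 6.0 km
N9: 7.4 km
N10: 3.2 km
N11: 6.8 km
N12: 2.9 km
N13: 1.9 km
Threshold 1.1 km: N4 (0.3 km) is within range.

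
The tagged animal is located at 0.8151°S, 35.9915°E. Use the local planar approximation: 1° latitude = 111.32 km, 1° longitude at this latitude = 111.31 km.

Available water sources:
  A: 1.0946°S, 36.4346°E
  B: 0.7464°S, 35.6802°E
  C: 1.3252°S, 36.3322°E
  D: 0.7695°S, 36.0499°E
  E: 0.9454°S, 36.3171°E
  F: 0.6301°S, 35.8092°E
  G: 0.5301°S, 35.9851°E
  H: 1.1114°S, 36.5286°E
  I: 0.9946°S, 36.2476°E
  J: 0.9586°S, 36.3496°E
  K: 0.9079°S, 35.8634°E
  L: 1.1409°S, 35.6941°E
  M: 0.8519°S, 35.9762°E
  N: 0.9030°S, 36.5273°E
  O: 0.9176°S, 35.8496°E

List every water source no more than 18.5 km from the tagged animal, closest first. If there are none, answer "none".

Distances from 0.8151°S, 35.9915°E:
A: 58.3154 km
B: 35.4847 km
C: 68.2835 km
D: 8.2477 km
E: 39.0374 km
F: 28.9116 km
G: 31.7342 km
H: 68.2799 km
I: 34.8123 km
J: 42.9419 km
K: 17.6077 km
L: 49.1042 km
M: 4.4365 km
N: 60.4373 km
O: 19.4852 km
Threshold 18.5 km: M (4.4365 km), D (8.2477 km), K (17.6077 km) are within range.

M, D, K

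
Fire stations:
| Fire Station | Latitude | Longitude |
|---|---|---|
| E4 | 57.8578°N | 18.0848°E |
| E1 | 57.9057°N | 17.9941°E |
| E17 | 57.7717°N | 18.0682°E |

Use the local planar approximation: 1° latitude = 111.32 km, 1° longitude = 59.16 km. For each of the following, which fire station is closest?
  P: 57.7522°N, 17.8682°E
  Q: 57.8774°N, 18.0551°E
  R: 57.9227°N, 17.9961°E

P→E17; Q→E4; R→E1

P at 57.7522°N, 17.8682°E:
  E4: √((0.1056·111.32)² + (0.2166·59.16)²) = √(138.189241 + 164.200031) = 17.3893 km
  E1: √((0.1535·111.32)² + (0.1259·59.16)²) = √(291.986757 + 55.476339) = 18.6404 km
  E17: √((0.0195·111.32)² + (0.2000·59.16)²) = √(4.712112 + 139.996224) = 12.0295 km
  → nearest: E17 (12.0295 km)
Q at 57.8774°N, 18.0551°E:
  E4: √((-0.0196·111.32)² + (0.0297·59.16)²) = √(4.760565 + 3.087232) = 2.8014 km
  E1: √((0.0283·111.32)² + (-0.0610·59.16)²) = √(9.924743 + 13.023149) = 4.7904 km
  E17: √((-0.1057·111.32)² + (0.0131·59.16)²) = √(138.451087 + 0.600619) = 11.7920 km
  → nearest: E4 (2.8014 km)
R at 57.9227°N, 17.9961°E:
  E4: √((-0.0649·111.32)² + (0.0887·59.16)²) = √(52.195828 + 27.536172) = 8.9293 km
  E1: √((-0.0170·111.32)² + (-0.0020·59.16)²) = √(3.581329 + 0.014000) = 1.8961 km
  E17: √((-0.1510·111.32)² + (0.0721·59.16)²) = √(282.553239 + 18.193944) = 17.3421 km
  → nearest: E1 (1.8961 km)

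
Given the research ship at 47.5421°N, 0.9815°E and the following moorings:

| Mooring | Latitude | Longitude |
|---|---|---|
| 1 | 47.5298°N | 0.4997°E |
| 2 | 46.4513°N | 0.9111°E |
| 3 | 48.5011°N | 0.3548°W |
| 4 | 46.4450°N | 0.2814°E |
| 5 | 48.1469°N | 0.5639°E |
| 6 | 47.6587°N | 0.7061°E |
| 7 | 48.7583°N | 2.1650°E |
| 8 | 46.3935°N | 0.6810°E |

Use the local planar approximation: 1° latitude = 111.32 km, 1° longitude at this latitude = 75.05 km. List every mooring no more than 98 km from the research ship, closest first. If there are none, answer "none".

6, 1, 5

Distances from 47.5421°N, 0.9815°E:
1: √((-0.0123·111.32)² + (-0.4818·75.05)²) = √(1.874807 + 1307.479790) = 36.1850 km
2: √((-1.0908·111.32)² + (-0.0704·75.05)²) = √(14744.724213 + 27.915584) = 121.5427 km
3: √((0.9590·111.32)² + (-1.3363·75.05)²) = √(11396.817915 + 10057.946703) = 146.4745 km
4: √((-1.0971·111.32)² + (-0.7001·75.05)²) = √(14915.534653 + 2760.714832) = 132.9521 km
5: √((0.6048·111.32)² + (-0.4176·75.05)²) = √(4532.835519 + 982.250759) = 74.2636 km
6: √((0.1166·111.32)² + (-0.2754·75.05)²) = √(168.478116 + 427.198053) = 24.4065 km
7: √((1.2162·111.32)² + (1.1835·75.05)²) = √(18329.743746 + 7889.289950) = 161.9229 km
8: √((-1.1486·111.32)² + (-0.3005·75.05)²) = √(16348.729914 + 508.616384) = 129.8358 km
Threshold 98 km: 6 (24.4065 km), 1 (36.1850 km), 5 (74.2636 km) are within range.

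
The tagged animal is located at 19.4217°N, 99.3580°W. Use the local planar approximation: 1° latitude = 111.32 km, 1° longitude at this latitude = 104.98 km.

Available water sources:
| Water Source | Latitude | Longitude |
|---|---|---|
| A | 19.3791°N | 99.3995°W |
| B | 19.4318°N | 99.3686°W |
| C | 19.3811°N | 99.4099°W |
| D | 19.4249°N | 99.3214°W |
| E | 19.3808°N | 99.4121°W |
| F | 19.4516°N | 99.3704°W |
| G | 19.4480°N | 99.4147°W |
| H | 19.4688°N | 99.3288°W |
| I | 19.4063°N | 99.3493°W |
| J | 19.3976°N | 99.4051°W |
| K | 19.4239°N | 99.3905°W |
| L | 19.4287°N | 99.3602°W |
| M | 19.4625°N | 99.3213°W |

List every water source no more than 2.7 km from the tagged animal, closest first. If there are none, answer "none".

Distances from 19.4217°N, 99.3580°W:
A: √((-0.0426·111.32)² + (-0.0415·104.98)²) = √(22.488764 + 18.980573) = 6.4397 km
B: √((0.0101·111.32)² + (-0.0106·104.98)²) = √(1.264122 + 1.238297) = 1.5819 km
C: √((-0.0406·111.32)² + (-0.0519·104.98)²) = √(20.426712 + 29.685738) = 7.0790 km
D: √((0.0032·111.32)² + (0.0366·104.98)²) = √(0.126896 + 14.763023) = 3.8587 km
E: √((-0.0409·111.32)² + (-0.0541·104.98)²) = √(20.729700 + 32.255789) = 7.2791 km
F: √((0.0299·111.32)² + (-0.0124·104.98)²) = √(11.078699 + 1.694558) = 3.5740 km
G: √((0.0263·111.32)² + (-0.0567·104.98)²) = √(8.571521 + 35.430661) = 6.6334 km
H: √((0.0471·111.32)² + (0.0292·104.98)²) = √(27.490853 + 9.396775) = 6.0735 km
I: √((-0.0154·111.32)² + (0.0087·104.98)²) = √(2.938920 + 0.834164) = 1.9424 km
J: √((-0.0241·111.32)² + (-0.0471·104.98)²) = √(7.197480 + 24.448654) = 5.6255 km
K: √((0.0022·111.32)² + (-0.0325·104.98)²) = √(0.059978 + 11.640720) = 3.4206 km
L: √((0.0070·111.32)² + (-0.0022·104.98)²) = √(0.607215 + 0.053341) = 0.8127 km
M: √((0.0408·111.32)² + (0.0367·104.98)²) = √(20.628456 + 14.843806) = 5.9559 km
Threshold 2.7 km: L (0.8127 km), B (1.5819 km), I (1.9424 km) are within range.

L, B, I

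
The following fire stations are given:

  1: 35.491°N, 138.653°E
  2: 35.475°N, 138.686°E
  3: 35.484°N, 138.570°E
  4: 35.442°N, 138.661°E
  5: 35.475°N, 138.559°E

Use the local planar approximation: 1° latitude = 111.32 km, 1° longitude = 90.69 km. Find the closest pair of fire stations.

Pairwise distances:
1–2: 3.483 km
1–3: 7.567 km
1–4: 5.503 km
1–5: 8.709 km
2–3: 10.568 km
2–4: 4.317 km
2–5: 11.518 km
3–4: 9.485 km
3–5: 1.414 km
4–5: 9.953 km
Closest pair: 3–5 at 1.414 km.

3 and 5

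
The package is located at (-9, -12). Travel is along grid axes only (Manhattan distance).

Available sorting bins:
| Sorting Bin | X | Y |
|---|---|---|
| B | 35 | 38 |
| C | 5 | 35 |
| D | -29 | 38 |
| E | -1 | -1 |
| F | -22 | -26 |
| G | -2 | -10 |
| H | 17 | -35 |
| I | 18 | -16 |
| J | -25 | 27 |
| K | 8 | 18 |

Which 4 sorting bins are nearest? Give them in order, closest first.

Distances from (-9, -12):
B: 94
C: 61
D: 70
E: 19
F: 27
G: 9
H: 49
I: 31
J: 55
K: 47
Sorted: G (9) < E (19) < F (27) < I (31) < K (47) < H (49) < …

G, E, F, I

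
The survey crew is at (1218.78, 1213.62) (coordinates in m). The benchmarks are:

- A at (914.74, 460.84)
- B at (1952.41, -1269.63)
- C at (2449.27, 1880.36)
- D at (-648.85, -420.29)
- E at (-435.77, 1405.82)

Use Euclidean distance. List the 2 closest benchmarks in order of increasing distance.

A, C

Distances from (1218.78, 1213.62):
A: 811.86 m
B: 2589.35 m
C: 1399.52 m
D: 2481.47 m
E: 1665.68 m
Sorted: A (811.86 m) < C (1399.52 m) < E (1665.68 m) < D (2481.47 m) < …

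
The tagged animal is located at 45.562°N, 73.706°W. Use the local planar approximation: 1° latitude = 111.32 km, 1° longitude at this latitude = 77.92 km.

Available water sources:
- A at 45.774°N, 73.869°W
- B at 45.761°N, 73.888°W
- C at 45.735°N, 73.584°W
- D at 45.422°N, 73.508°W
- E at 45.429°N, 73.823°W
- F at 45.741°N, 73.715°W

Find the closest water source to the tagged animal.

E

Distances from 45.562°N, 73.706°W:
A: √((0.212·111.32)² + (-0.163·77.92)²) = √(556.95245 + 161.31438) = 26.801 km
B: √((0.199·111.32)² + (-0.182·77.92)²) = √(490.74123 + 201.11324) = 26.303 km
C: √((0.173·111.32)² + (0.122·77.92)²) = √(370.88443 + 90.36860) = 21.477 km
D: √((-0.140·111.32)² + (0.198·77.92)²) = √(242.88599 + 238.02812) = 21.930 km
E: √((-0.133·111.32)² + (-0.117·77.92)²) = √(219.20461 + 83.11312) = 17.387 km
F: √((0.179·111.32)² + (-0.009·77.92)²) = √(397.05663 + 0.49179) = 19.939 km
Minimum: E at 17.387 km.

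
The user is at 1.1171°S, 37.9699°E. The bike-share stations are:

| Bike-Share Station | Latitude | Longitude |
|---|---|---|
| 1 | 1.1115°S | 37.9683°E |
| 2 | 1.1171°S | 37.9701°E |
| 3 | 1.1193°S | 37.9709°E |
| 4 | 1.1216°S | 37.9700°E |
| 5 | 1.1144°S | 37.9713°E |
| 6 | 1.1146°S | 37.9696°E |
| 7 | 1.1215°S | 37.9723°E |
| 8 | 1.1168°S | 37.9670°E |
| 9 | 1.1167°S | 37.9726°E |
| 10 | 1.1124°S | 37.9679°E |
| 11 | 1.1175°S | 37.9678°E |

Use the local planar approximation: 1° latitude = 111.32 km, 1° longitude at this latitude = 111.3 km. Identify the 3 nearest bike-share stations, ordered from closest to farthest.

2, 11, 3

Distances from 1.1171°S, 37.9699°E:
1: √((0.0056·111.32)² + (-0.0016·111.3)²) = √(0.388618 + 0.031712) = 0.6483 km
2: √((0.0000·111.32)² + (0.0002·111.3)²) = √(0.000000 + 0.000496) = 0.0223 km
3: √((-0.0022·111.32)² + (0.0010·111.3)²) = √(0.059978 + 0.012388) = 0.2690 km
4: √((-0.0045·111.32)² + (0.0001·111.3)²) = √(0.250941 + 0.000124) = 0.5011 km
5: √((0.0027·111.32)² + (0.0014·111.3)²) = √(0.090339 + 0.024280) = 0.3386 km
6: √((0.0025·111.32)² + (-0.0003·111.3)²) = √(0.077451 + 0.001115) = 0.2803 km
7: √((-0.0044·111.32)² + (0.0024·111.3)²) = √(0.239912 + 0.071353) = 0.5579 km
8: √((0.0003·111.32)² + (-0.0029·111.3)²) = √(0.001115 + 0.104180) = 0.3245 km
9: √((0.0004·111.32)² + (0.0027·111.3)²) = √(0.001983 + 0.090306) = 0.3038 km
10: √((0.0047·111.32)² + (-0.0020·111.3)²) = √(0.273742 + 0.049551) = 0.5686 km
11: √((-0.0004·111.32)² + (-0.0021·111.3)²) = √(0.001983 + 0.054630) = 0.2379 km
Sorted: 2 (0.0223 km) < 11 (0.2379 km) < 3 (0.2690 km) < 6 (0.2803 km) < 9 (0.3038 km) < …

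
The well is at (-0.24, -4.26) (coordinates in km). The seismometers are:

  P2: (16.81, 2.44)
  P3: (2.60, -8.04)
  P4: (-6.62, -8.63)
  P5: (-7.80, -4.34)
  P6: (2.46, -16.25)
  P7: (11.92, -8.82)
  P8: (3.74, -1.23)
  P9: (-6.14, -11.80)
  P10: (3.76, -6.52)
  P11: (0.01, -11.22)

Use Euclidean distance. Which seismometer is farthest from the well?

Distances from (-0.24, -4.26):
P2: 18.32 km
P3: 4.73 km
P4: 7.73 km
P5: 7.56 km
P6: 12.29 km
P7: 12.99 km
P8: 5.00 km
P9: 9.57 km
P10: 4.59 km
P11: 6.96 km
Maximum: P2 at 18.32 km.

P2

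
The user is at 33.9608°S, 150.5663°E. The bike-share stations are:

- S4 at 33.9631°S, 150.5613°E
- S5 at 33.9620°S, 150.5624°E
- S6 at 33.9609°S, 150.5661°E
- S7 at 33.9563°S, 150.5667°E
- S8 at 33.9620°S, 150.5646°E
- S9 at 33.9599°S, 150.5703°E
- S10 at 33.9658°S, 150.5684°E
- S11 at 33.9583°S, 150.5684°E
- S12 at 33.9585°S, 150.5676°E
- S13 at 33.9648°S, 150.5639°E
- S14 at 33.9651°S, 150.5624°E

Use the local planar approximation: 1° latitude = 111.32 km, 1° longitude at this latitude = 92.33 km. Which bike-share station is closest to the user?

Distances from 33.9608°S, 150.5663°E:
S4: 0.5279 km
S5: 0.3841 km
S6: 0.0216 km
S7: 0.5023 km
S8: 0.2061 km
S9: 0.3827 km
S10: 0.5894 km
S11: 0.3392 km
S12: 0.2828 km
S13: 0.4974 km
S14: 0.5990 km
Minimum: S6 at 0.0216 km.

S6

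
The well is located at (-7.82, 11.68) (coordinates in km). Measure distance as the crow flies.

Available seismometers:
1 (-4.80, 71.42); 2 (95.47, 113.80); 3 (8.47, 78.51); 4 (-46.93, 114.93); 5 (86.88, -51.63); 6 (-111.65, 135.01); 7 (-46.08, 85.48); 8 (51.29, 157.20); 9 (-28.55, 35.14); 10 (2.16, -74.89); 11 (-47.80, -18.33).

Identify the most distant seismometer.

6

Distances from (-7.82, 11.68):
1: √((3.02)² + (59.74)²) = √(9.1204 + 3568.8676) = 59.82 km
2: √((103.29)² + (102.12)²) = √(10668.8241 + 10428.4944) = 145.25 km
3: √((16.29)² + (66.83)²) = √(265.3641 + 4466.2489) = 68.79 km
4: √((-39.11)² + (103.25)²) = √(1529.5921 + 10660.5625) = 110.41 km
5: √((94.70)² + (-63.31)²) = √(8968.0900 + 4008.1561) = 113.91 km
6: √((-103.83)² + (123.33)²) = √(10780.6689 + 15210.2889) = 161.22 km
7: √((-38.26)² + (73.80)²) = √(1463.8276 + 5446.4400) = 83.13 km
8: √((59.11)² + (145.52)²) = √(3493.9921 + 21176.0704) = 157.07 km
9: √((-20.73)² + (23.46)²) = √(429.7329 + 550.3716) = 31.31 km
10: √((9.98)² + (-86.57)²) = √(99.6004 + 7494.3649) = 87.14 km
11: √((-39.98)² + (-30.01)²) = √(1598.4004 + 900.6001) = 49.99 km
Maximum: 6 at 161.22 km.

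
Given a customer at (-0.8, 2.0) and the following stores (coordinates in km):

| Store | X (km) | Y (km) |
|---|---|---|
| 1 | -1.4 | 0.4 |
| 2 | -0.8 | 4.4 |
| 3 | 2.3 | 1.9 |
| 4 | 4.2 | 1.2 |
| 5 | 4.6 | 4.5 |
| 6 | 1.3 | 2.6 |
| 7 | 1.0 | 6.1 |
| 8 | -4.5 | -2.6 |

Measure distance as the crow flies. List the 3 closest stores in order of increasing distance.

Distances from (-0.8, 2.0):
1: 1.7 km
2: 2.4 km
3: 3.1 km
4: 5.1 km
5: 6.0 km
6: 2.2 km
7: 4.5 km
8: 5.9 km
Sorted: 1 (1.7 km) < 6 (2.2 km) < 2 (2.4 km) < 3 (3.1 km) < 7 (4.5 km) < …

1, 6, 2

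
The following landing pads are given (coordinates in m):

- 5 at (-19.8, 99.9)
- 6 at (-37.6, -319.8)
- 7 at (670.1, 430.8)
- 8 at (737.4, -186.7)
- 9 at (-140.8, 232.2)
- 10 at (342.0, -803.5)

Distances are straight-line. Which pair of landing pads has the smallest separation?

5 and 9

Pairwise distances:
5–6: √((-17.8)² + (-419.7)²) = √(316.840 + 176148.090) = 420.1 m
5–7: √((689.9)² + (330.9)²) = √(475962.010 + 109494.810) = 765.2 m
5–8: √((757.2)² + (-286.6)²) = √(573351.840 + 82139.560) = 809.6 m
5–9: √((-121.0)² + (132.3)²) = √(14641.000 + 17503.290) = 179.3 m
5–10: √((361.8)² + (-903.4)²) = √(130899.240 + 816131.560) = 973.2 m
6–7: √((707.7)² + (750.6)²) = √(500839.290 + 563400.360) = 1031.6 m
6–8: √((775.0)² + (133.1)²) = √(600625.000 + 17715.610) = 786.3 m
6–9: √((-103.2)² + (552.0)²) = √(10650.240 + 304704.000) = 561.6 m
6–10: √((379.6)² + (-483.7)²) = √(144096.160 + 233965.690) = 614.9 m
7–8: √((67.3)² + (-617.5)²) = √(4529.290 + 381306.250) = 621.2 m
7–9: √((-810.9)² + (-198.6)²) = √(657558.810 + 39441.960) = 834.9 m
7–10: √((-328.1)² + (-1234.3)²) = √(107649.610 + 1523496.490) = 1277.2 m
8–9: √((-878.2)² + (418.9)²) = √(771235.240 + 175477.210) = 973.0 m
8–10: √((-395.4)² + (-616.8)²) = √(156341.160 + 380442.240) = 732.7 m
9–10: √((482.8)² + (-1035.7)²) = √(233095.840 + 1072674.490) = 1142.7 m
Closest pair: 5–9 at 179.3 m.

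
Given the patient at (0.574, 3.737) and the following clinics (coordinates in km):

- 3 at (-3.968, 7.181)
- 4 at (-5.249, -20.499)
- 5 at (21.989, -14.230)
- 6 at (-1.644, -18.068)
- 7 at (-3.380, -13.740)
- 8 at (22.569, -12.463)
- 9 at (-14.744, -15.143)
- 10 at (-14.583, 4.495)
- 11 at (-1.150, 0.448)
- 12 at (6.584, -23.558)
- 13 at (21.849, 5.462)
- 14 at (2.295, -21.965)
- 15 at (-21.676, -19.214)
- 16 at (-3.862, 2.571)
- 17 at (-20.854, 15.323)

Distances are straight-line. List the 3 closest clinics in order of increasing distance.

11, 16, 3

Distances from (0.574, 3.737):
3: √((-4.542)² + (3.444)²) = √(20.62976 + 11.86114) = 5.700 km
4: √((-5.823)² + (-24.236)²) = √(33.90733 + 587.38370) = 24.926 km
5: √((21.415)² + (-17.967)²) = √(458.60222 + 322.81309) = 27.954 km
6: √((-2.218)² + (-21.805)²) = √(4.91952 + 475.45802) = 21.918 km
7: √((-3.954)² + (-17.477)²) = √(15.63412 + 305.44553) = 17.919 km
8: √((21.995)² + (-16.200)²) = √(483.78002 + 262.44000) = 27.317 km
9: √((-15.318)² + (-18.880)²) = √(234.64112 + 356.45440) = 24.312 km
10: √((-15.157)² + (0.758)²) = √(229.73465 + 0.57456) = 15.176 km
11: √((-1.724)² + (-3.289)²) = √(2.97218 + 10.81752) = 3.713 km
12: √((6.010)² + (-27.295)²) = √(36.12010 + 745.01703) = 27.949 km
13: √((21.275)² + (1.725)²) = √(452.62562 + 2.97562) = 21.345 km
14: √((1.721)² + (-25.702)²) = √(2.96184 + 660.59280) = 25.760 km
15: √((-22.250)² + (-22.951)²) = √(495.06250 + 526.74840) = 31.966 km
16: √((-4.436)² + (-1.166)²) = √(19.67810 + 1.35956) = 4.587 km
17: √((-21.428)² + (11.586)²) = √(459.15918 + 134.23540) = 24.360 km
Sorted: 11 (3.713 km) < 16 (4.587 km) < 3 (5.700 km) < 10 (15.176 km) < 7 (17.919 km) < …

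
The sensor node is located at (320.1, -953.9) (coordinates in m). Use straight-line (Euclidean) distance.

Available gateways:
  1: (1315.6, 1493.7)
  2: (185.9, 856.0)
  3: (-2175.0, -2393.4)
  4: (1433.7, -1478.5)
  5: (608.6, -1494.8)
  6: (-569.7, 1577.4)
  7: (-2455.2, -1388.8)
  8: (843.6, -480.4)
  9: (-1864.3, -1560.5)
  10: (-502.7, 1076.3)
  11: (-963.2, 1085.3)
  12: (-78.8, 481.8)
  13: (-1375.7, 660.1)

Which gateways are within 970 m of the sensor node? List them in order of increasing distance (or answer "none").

Distances from (320.1, -953.9):
1: 2642.3 m
2: 1814.9 m
3: 2880.6 m
4: 1231.0 m
5: 613.0 m
6: 2683.1 m
7: 2809.2 m
8: 705.9 m
9: 2267.1 m
10: 2190.6 m
11: 2409.4 m
12: 1490.1 m
13: 2341.1 m
Threshold 970 m: 5 (613.0 m), 8 (705.9 m) are within range.

5, 8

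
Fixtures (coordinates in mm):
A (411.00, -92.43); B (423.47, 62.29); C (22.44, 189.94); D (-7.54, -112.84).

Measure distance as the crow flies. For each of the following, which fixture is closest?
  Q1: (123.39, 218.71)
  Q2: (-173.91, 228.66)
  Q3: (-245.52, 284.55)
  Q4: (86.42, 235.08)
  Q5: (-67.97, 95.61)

Q1 at (123.39, 218.71):
  A: 423.71 mm
  B: 338.40 mm
  C: 104.97 mm
  D: 356.47 mm
  → nearest: C (104.97 mm)
Q2 at (-173.91, 228.66):
  A: 667.25 mm
  B: 620.11 mm
  C: 200.13 mm
  D: 379.87 mm
  → nearest: C (200.13 mm)
Q3 at (-245.52, 284.55):
  A: 757.06 mm
  B: 704.94 mm
  C: 284.17 mm
  D: 463.20 mm
  → nearest: C (284.17 mm)
Q4 at (86.42, 235.08):
  A: 461.10 mm
  B: 378.76 mm
  C: 78.30 mm
  D: 360.38 mm
  → nearest: C (78.30 mm)
Q5 at (-67.97, 95.61):
  A: 514.56 mm
  B: 492.57 mm
  C: 130.66 mm
  D: 217.03 mm
  → nearest: C (130.66 mm)

Q1→C; Q2→C; Q3→C; Q4→C; Q5→C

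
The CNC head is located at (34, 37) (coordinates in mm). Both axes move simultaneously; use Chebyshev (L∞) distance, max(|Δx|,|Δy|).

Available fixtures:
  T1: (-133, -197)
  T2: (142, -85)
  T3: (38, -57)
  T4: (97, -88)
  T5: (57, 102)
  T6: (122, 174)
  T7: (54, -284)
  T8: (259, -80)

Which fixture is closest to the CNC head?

T5

Distances from (34, 37):
T1: max(|-167|, |-234|) = 234 mm
T2: max(|108|, |-122|) = 122 mm
T3: max(|4|, |-94|) = 94 mm
T4: max(|63|, |-125|) = 125 mm
T5: max(|23|, |65|) = 65 mm
T6: max(|88|, |137|) = 137 mm
T7: max(|20|, |-321|) = 321 mm
T8: max(|225|, |-117|) = 225 mm
Minimum: T5 at 65 mm.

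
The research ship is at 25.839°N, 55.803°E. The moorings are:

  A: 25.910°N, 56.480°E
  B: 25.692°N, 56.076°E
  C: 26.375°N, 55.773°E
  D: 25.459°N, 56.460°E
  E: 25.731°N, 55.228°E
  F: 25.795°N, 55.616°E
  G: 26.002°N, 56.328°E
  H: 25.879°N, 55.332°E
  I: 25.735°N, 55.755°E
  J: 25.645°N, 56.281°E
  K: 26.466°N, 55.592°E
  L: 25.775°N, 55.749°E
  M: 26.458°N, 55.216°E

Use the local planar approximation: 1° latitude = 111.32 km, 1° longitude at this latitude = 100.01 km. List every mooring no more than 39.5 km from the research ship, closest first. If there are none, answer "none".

Distances from 25.839°N, 55.803°E:
A: √((0.071·111.32)² + (0.677·100.01)²) = √(62.46879 + 4584.20670) = 68.167 km
B: √((-0.147·111.32)² + (0.273·100.01)²) = √(267.78181 + 745.43907) = 31.831 km
C: √((0.536·111.32)² + (-0.030·100.01)²) = √(3560.21294 + 9.00180) = 59.743 km
D: √((-0.380·111.32)² + (0.657·100.01)²) = √(1789.42536 + 4317.35334) = 78.146 km
E: √((-0.108·111.32)² + (-0.575·100.01)²) = √(144.54195 + 3306.91128) = 58.749 km
F: √((-0.044·111.32)² + (-0.187·100.01)²) = √(23.99119 + 349.75994) = 19.333 km
G: √((0.163·111.32)² + (0.525·100.01)²) = √(329.24683 + 2756.80128) = 55.552 km
H: √((0.040·111.32)² + (-0.471·100.01)²) = √(19.82743 + 2218.85370) = 47.315 km
I: √((-0.104·111.32)² + (-0.048·100.01)²) = √(134.03341 + 23.04461) = 12.533 km
J: √((-0.194·111.32)² + (0.478·100.01)²) = √(466.39067 + 2285.29699) = 52.457 km
K: √((0.627·111.32)² + (-0.211·100.01)²) = √(4871.71055 + 445.29905) = 72.918 km
L: √((-0.064·111.32)² + (-0.054·100.01)²) = √(50.75822 + 29.16583) = 8.940 km
M: √((0.619·111.32)² + (-0.587·100.01)²) = √(4748.18567 + 3446.37917) = 90.524 km
Threshold 39.5 km: L (8.940 km), I (12.533 km), F (19.333 km), B (31.831 km) are within range.

L, I, F, B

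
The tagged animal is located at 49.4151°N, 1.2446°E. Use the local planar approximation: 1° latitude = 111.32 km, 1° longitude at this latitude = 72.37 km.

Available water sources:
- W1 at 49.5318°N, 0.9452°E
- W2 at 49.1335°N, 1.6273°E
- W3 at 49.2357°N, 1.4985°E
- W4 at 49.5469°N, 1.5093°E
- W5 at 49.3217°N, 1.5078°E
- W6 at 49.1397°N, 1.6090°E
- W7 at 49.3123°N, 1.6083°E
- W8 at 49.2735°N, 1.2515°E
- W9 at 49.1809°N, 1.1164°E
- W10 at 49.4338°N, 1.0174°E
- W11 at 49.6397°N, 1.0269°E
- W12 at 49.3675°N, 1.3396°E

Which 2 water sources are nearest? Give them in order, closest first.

Distances from 49.4151°N, 1.2446°E:
W1: 25.2636 km
W2: 41.8300 km
W3: 27.1379 km
W4: 24.1295 km
W5: 21.7007 km
W6: 40.4394 km
W7: 28.7011 km
W8: 15.7708 km
W9: 27.6728 km
W10: 16.5737 km
W11: 29.5524 km
W12: 8.6802 km
Sorted: W12 (8.6802 km) < W8 (15.7708 km) < W10 (16.5737 km) < W5 (21.7007 km) < …

W12, W8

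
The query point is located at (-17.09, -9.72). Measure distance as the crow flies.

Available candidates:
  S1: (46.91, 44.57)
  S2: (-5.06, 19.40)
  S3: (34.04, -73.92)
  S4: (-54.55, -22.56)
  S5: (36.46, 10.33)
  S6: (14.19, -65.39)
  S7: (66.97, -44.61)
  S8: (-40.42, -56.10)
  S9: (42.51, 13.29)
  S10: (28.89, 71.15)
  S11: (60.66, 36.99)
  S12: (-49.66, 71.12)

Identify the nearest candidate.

S2

Distances from (-17.09, -9.72):
S1: √((64.00)² + (54.29)²) = √(4096.0000 + 2947.4041) = 83.92
S2: √((12.03)² + (29.12)²) = √(144.7209 + 847.9744) = 31.51
S3: √((51.13)² + (-64.20)²) = √(2614.2769 + 4121.6400) = 82.07
S4: √((-37.46)² + (-12.84)²) = √(1403.2516 + 164.8656) = 39.60
S5: √((53.55)² + (20.05)²) = √(2867.6025 + 402.0025) = 57.18
S6: √((31.28)² + (-55.67)²) = √(978.4384 + 3099.1489) = 63.86
S7: √((84.06)² + (-34.89)²) = √(7066.0836 + 1217.3121) = 91.01
S8: √((-23.33)² + (-46.38)²) = √(544.2889 + 2151.1044) = 51.92
S9: √((59.60)² + (23.01)²) = √(3552.1600 + 529.4601) = 63.89
S10: √((45.98)² + (80.87)²) = √(2114.1604 + 6539.9569) = 93.03
S11: √((77.75)² + (46.71)²) = √(6045.0625 + 2181.8241) = 90.70
S12: √((-32.57)² + (80.84)²) = √(1060.8049 + 6535.1056) = 87.15
Minimum: S2 at 31.51.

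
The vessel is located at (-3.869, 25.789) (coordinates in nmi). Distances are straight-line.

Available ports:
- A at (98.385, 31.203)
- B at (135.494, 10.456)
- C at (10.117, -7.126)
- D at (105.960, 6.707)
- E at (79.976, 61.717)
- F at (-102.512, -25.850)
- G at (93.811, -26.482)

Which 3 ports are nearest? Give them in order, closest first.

C, E, A

Distances from (-3.869, 25.789):
A: √((102.254)² + (5.414)²) = √(10455.88052 + 29.31140) = 102.397 nmi
B: √((139.363)² + (-15.333)²) = √(19422.04577 + 235.10089) = 140.204 nmi
C: √((13.986)² + (-32.915)²) = √(195.60820 + 1083.39722) = 35.763 nmi
D: √((109.829)² + (-19.082)²) = √(12062.40924 + 364.12272) = 111.474 nmi
E: √((83.845)² + (35.928)²) = √(7029.98402 + 1290.82118) = 91.218 nmi
F: √((-98.643)² + (-51.639)²) = √(9730.44145 + 2666.58632) = 111.342 nmi
G: √((97.680)² + (-52.271)²) = √(9541.38240 + 2732.25744) = 110.786 nmi
Sorted: C (35.763 nmi) < E (91.218 nmi) < A (102.397 nmi) < G (110.786 nmi) < F (111.342 nmi) < …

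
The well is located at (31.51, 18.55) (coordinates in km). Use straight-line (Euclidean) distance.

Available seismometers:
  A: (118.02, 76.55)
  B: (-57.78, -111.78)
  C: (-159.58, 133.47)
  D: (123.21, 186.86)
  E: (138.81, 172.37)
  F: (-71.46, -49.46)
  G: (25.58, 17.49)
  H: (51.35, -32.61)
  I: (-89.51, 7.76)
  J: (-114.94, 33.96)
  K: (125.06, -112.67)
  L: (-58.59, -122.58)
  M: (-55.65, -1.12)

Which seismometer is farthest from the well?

C

Distances from (31.51, 18.55):
A: √((86.51)² + (58.00)²) = √(7483.9801 + 3364.0000) = 104.15 km
B: √((-89.29)² + (-130.33)²) = √(7972.7041 + 16985.9089) = 157.98 km
C: √((-191.09)² + (114.92)²) = √(36515.3881 + 13206.6064) = 222.98 km
D: √((91.70)² + (168.31)²) = √(8408.8900 + 28328.2561) = 191.67 km
E: √((107.30)² + (153.82)²) = √(11513.2900 + 23660.5924) = 187.55 km
F: √((-102.97)² + (-68.01)²) = √(10602.8209 + 4625.3601) = 123.40 km
G: √((-5.93)² + (-1.06)²) = √(35.1649 + 1.1236) = 6.02 km
H: √((19.84)² + (-51.16)²) = √(393.6256 + 2617.3456) = 54.87 km
I: √((-121.02)² + (-10.79)²) = √(14645.8404 + 116.4241) = 121.50 km
J: √((-146.45)² + (15.41)²) = √(21447.6025 + 237.4681) = 147.26 km
K: √((93.55)² + (-131.22)²) = √(8751.6025 + 17218.6884) = 161.15 km
L: √((-90.10)² + (-141.13)²) = √(8118.0100 + 19917.6769) = 167.44 km
M: √((-87.16)² + (-19.67)²) = √(7596.8656 + 386.9089) = 89.35 km
Maximum: C at 222.98 km.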